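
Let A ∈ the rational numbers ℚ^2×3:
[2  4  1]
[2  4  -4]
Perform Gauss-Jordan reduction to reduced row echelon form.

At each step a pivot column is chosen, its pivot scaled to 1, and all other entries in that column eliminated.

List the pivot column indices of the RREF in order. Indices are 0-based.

pivot columns: 0, 2

pivot(0,0)=2: scale R0 → (1, 2, 1/2)
  clear (1,0): R1 −= (2)R0 → (0, 0, -5)
col 1: no nonzero at/below row 1; advance.
pivot(1,2)=-5: scale R1 → (0, 0, 1)
  clear (0,2): R0 −= (1/2)R1 → (1, 2, 0)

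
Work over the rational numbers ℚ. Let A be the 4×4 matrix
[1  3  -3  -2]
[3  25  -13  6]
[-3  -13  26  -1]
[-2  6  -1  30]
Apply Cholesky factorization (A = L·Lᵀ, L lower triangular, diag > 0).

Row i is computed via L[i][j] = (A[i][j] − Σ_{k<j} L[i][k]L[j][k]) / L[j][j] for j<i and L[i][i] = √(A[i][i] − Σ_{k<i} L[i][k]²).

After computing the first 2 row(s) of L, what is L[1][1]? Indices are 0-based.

L[1][1] = 4

Step 1: L[0][0] = √(1) = 1.
  L[1][0] = (3) / L[0][0] = 3.
Step 2: L[1][1] = √(16) = 4.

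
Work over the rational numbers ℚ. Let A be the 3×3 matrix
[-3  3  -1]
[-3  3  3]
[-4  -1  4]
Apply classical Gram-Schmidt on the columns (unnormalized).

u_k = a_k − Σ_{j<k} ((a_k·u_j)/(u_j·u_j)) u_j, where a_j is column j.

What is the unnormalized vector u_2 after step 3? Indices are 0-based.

Step 1: u_0 = a_0 = (-3, -3, -4).
Step 2: u_1 = a_1 − (-7/17)·u_0 = (30/17, 30/17, -45/17).
Step 3: u_2 = a_2 − (-11/17)·u_0 − (-8/15)·u_1 = (-2, 2, 0).

u_2 = (-2, 2, 0)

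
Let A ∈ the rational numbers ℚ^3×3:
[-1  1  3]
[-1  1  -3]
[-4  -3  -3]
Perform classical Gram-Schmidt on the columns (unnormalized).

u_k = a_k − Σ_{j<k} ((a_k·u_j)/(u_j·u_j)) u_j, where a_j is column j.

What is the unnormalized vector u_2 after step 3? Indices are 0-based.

Step 1: u_0 = a_0 = (-1, -1, -4).
Step 2: u_1 = a_1 − (5/9)·u_0 = (14/9, 14/9, -7/9).
Step 3: u_2 = a_2 − (2/3)·u_0 − (3/7)·u_1 = (3, -3, 0).

u_2 = (3, -3, 0)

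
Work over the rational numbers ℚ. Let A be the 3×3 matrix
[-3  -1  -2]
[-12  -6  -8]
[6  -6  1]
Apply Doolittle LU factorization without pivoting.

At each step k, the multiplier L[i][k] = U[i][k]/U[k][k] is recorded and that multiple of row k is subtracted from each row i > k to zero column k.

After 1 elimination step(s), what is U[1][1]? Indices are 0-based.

U[1][1] = -2

[col 0] pivot -3
  R1 -= 4*R0 → (0, -2, 0)  (L[1][0] := 4)
  R2 -= -2*R0 → (0, -8, -3)  (L[2][0] := -2)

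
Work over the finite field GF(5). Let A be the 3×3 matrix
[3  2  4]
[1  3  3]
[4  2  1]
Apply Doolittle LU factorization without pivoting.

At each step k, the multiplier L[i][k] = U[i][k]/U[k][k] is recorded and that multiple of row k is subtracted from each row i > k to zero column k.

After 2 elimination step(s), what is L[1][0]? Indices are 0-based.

L[1][0] = 2

Step 1: pivot at (0,0) is 3.
  row1 ← row1 − (2)·row0  ⇒  L[1][0]=2, U row1=(0, 4, 0)
  row2 ← row2 − (3)·row0  ⇒  L[2][0]=3, U row2=(0, 1, 4)
Step 2: pivot at (1,1) is 4.
  row2 ← row2 − (4)·row1  ⇒  L[2][1]=4, U row2=(0, 0, 4)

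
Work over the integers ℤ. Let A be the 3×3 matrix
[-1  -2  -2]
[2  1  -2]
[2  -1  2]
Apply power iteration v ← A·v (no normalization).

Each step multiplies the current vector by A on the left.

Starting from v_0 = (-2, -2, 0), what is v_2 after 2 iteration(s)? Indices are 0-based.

v_2 = (10, 10, 14)

v_0 = (-2, -2, 0).
v_1 = A·v_0 = (6, -6, -2).
v_2 = A·v_1 = (10, 10, 14).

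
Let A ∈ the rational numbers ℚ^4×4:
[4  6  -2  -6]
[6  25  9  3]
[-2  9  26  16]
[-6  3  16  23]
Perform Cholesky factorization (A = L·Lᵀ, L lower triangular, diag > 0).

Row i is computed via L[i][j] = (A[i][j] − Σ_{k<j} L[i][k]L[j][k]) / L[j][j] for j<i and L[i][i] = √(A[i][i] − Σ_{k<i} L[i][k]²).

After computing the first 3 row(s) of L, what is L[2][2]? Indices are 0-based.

L[2][2] = 4

Step 1: L[0][0] = √(4) = 2.
  L[1][0] = (6) / L[0][0] = 3.
Step 2: L[1][1] = √(16) = 4.
  L[2][0] = (-2) / L[0][0] = -1.
  L[2][1] = (12) / L[1][1] = 3.
Step 3: L[2][2] = √(16) = 4.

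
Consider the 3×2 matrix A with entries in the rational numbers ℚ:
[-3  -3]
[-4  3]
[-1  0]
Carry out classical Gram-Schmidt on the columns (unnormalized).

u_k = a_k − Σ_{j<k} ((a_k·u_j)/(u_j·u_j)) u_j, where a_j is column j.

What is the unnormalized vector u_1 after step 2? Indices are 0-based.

u_1 = (-87/26, 33/13, -3/26)

Step 1: u_0 = a_0 = (-3, -4, -1).
Step 2: u_1 = a_1 − (-3/26)·u_0 = (-87/26, 33/13, -3/26).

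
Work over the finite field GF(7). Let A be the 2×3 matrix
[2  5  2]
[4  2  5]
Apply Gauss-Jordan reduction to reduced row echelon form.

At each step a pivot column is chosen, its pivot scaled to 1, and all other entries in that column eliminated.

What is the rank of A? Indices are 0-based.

rank = 2

step 1: normalize row 0 (÷2) = (1, 6, 1)
  row 1: subtract 4×row0 = (0, 6, 1)
step 2: normalize row 1 (÷6) = (0, 1, 6)
  row 0: subtract 6×row1 = (1, 0, 0)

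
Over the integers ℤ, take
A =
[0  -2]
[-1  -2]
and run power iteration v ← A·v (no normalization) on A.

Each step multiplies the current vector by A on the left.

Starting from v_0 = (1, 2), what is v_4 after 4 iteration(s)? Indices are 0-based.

v_4 = (76, 104)

v_0 = (1, 2).
v_1 = A·v_0 = (-4, -5).
v_2 = A·v_1 = (10, 14).
v_3 = A·v_2 = (-28, -38).
v_4 = A·v_3 = (76, 104).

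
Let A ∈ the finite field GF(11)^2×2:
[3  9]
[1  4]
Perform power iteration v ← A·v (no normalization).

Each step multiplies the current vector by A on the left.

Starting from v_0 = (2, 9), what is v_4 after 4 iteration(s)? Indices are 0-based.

v_0 = (2, 9).
v_1 = A·v_0 = (10, 5).
v_2 = A·v_1 = (9, 8).
v_3 = A·v_2 = (0, 8).
v_4 = A·v_3 = (6, 10).

v_4 = (6, 10)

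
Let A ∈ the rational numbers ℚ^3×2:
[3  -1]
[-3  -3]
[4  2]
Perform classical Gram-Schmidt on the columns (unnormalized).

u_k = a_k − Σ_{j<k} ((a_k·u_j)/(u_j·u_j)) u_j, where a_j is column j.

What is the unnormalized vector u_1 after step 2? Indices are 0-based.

Step 1: u_0 = a_0 = (3, -3, 4).
Step 2: u_1 = a_1 − (7/17)·u_0 = (-38/17, -30/17, 6/17).

u_1 = (-38/17, -30/17, 6/17)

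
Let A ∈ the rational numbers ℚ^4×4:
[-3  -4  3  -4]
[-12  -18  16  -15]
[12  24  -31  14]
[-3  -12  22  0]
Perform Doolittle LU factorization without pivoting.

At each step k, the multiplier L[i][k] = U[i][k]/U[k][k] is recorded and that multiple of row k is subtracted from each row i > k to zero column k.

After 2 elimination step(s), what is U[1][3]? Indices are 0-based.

U[1][3] = 1

k=0: U[0][0]=-3
  eliminate (1,0): mult=4, new row 1: (0, -2, 4, 1); set L[1][0]=4
  eliminate (2,0): mult=-4, new row 2: (0, 8, -19, -2); set L[2][0]=-4
  eliminate (3,0): mult=1, new row 3: (0, -8, 19, 4); set L[3][0]=1
k=1: U[1][1]=-2
  eliminate (2,1): mult=-4, new row 2: (0, 0, -3, 2); set L[2][1]=-4
  eliminate (3,1): mult=4, new row 3: (0, 0, 3, 0); set L[3][1]=4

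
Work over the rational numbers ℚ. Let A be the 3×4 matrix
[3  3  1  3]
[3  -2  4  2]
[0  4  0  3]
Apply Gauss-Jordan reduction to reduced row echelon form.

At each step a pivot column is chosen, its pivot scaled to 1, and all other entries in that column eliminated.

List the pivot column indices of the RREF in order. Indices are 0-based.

[1] R0 /= 3  ⇒  (1, 1, 1/3, 1)
     R1 -= 3·R0  ⇒  (0, -5, 3, -1)
[2] R1 /= -5  ⇒  (0, 1, -3/5, 1/5)
     R0 -= 1·R1  ⇒  (1, 0, 14/15, 4/5)
     R2 -= 4·R1  ⇒  (0, 0, 12/5, 11/5)
[3] R2 /= 12/5  ⇒  (0, 0, 1, 11/12)
     R0 -= 14/15·R2  ⇒  (1, 0, 0, -1/18)
     R1 -= -3/5·R2  ⇒  (0, 1, 0, 3/4)

pivot columns: 0, 1, 2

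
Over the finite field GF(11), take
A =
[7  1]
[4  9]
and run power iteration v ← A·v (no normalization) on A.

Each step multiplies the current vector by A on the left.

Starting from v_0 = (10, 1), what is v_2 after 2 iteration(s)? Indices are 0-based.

v_2 = (7, 10)

v_0 = (10, 1).
v_1 = A·v_0 = (5, 5).
v_2 = A·v_1 = (7, 10).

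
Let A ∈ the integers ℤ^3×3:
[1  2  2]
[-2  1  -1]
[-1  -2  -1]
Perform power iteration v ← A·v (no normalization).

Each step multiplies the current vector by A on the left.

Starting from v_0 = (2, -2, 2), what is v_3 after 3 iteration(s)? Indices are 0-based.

v_3 = (-10, 2, 24)

v_0 = (2, -2, 2).
v_1 = A·v_0 = (2, -8, 0).
v_2 = A·v_1 = (-14, -12, 14).
v_3 = A·v_2 = (-10, 2, 24).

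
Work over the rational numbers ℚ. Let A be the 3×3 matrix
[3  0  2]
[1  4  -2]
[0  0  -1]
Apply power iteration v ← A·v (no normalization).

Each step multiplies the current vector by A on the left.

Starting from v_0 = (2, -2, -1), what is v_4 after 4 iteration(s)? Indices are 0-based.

v_4 = (122, -122, -1)

v_0 = (2, -2, -1).
v_1 = A·v_0 = (4, -4, 1).
v_2 = A·v_1 = (14, -14, -1).
v_3 = A·v_2 = (40, -40, 1).
v_4 = A·v_3 = (122, -122, -1).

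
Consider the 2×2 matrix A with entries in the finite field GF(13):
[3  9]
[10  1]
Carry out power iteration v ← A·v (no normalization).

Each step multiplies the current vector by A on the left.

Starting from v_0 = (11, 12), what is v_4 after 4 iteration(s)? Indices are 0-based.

v_4 = (6, 0)

v_0 = (11, 12).
v_1 = A·v_0 = (11, 5).
v_2 = A·v_1 = (0, 11).
v_3 = A·v_2 = (8, 11).
v_4 = A·v_3 = (6, 0).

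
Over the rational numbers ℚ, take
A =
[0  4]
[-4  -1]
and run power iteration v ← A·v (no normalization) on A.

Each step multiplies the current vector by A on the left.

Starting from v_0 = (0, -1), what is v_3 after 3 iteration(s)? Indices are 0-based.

v_3 = (60, -31)

v_0 = (0, -1).
v_1 = A·v_0 = (-4, 1).
v_2 = A·v_1 = (4, 15).
v_3 = A·v_2 = (60, -31).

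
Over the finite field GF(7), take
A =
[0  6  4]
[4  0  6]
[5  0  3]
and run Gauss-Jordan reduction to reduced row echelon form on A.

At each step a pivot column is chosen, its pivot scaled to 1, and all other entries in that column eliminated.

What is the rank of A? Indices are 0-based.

[1] R0 <-> R1
[1] R0 /= 4  ⇒  (1, 0, 5)
     R2 -= 5·R0  ⇒  (0, 0, 6)
[2] R1 /= 6  ⇒  (0, 1, 3)
[3] R2 /= 6  ⇒  (0, 0, 1)
     R0 -= 5·R2  ⇒  (1, 0, 0)
     R1 -= 3·R2  ⇒  (0, 1, 0)

rank = 3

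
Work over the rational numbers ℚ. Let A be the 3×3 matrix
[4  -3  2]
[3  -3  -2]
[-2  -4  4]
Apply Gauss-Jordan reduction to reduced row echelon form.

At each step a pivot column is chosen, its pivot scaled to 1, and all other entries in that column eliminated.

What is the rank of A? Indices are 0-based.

step 1: normalize row 0 (÷4) = (1, -3/4, 1/2)
  row 1: subtract 3×row0 = (0, -3/4, -7/2)
  row 2: subtract -2×row0 = (0, -11/2, 5)
step 2: normalize row 1 (÷-3/4) = (0, 1, 14/3)
  row 0: subtract -3/4×row1 = (1, 0, 4)
  row 2: subtract -11/2×row1 = (0, 0, 92/3)
step 3: normalize row 2 (÷92/3) = (0, 0, 1)
  row 0: subtract 4×row2 = (1, 0, 0)
  row 1: subtract 14/3×row2 = (0, 1, 0)

rank = 3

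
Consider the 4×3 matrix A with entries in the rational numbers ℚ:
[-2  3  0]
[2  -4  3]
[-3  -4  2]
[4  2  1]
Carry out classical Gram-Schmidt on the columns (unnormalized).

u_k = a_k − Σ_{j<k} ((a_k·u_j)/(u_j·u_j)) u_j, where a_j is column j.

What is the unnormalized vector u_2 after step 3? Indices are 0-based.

u_2 = (270/161, 433/483, 430/483, 73/69)

Step 1: u_0 = a_0 = (-2, 2, -3, 4).
Step 2: u_1 = a_1 − (2/11)·u_0 = (37/11, -48/11, -38/11, 14/11).
Step 3: u_2 = a_2 − (4/33)·u_0 − (-206/483)·u_1 = (270/161, 433/483, 430/483, 73/69).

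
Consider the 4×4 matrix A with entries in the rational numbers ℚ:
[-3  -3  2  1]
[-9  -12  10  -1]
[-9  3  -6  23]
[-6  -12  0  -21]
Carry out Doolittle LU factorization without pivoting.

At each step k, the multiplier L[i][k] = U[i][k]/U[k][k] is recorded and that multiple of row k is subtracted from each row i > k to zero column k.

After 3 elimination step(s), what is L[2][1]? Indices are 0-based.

k=0: U[0][0]=-3
  eliminate (1,0): mult=3, new row 1: (0, -3, 4, -4); set L[1][0]=3
  eliminate (2,0): mult=3, new row 2: (0, 12, -12, 20); set L[2][0]=3
  eliminate (3,0): mult=2, new row 3: (0, -6, -4, -23); set L[3][0]=2
k=1: U[1][1]=-3
  eliminate (2,1): mult=-4, new row 2: (0, 0, 4, 4); set L[2][1]=-4
  eliminate (3,1): mult=2, new row 3: (0, 0, -12, -15); set L[3][1]=2
k=2: U[2][2]=4
  eliminate (3,2): mult=-3, new row 3: (0, 0, 0, -3); set L[3][2]=-3

L[2][1] = -4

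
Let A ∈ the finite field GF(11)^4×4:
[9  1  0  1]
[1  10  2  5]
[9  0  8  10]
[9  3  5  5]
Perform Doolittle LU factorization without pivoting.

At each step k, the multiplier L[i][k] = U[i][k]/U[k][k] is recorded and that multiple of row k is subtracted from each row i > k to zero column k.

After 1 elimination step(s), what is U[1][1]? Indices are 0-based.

U[1][1] = 5

[col 0] pivot 9
  R1 -= 5*R0 → (0, 5, 2, 0)  (L[1][0] := 5)
  R2 -= 1*R0 → (0, 10, 8, 9)  (L[2][0] := 1)
  R3 -= 1*R0 → (0, 2, 5, 4)  (L[3][0] := 1)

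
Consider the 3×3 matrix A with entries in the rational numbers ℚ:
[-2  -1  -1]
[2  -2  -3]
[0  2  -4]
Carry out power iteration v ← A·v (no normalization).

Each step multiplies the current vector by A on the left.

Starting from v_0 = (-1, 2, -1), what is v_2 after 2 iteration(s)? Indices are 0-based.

v_0 = (-1, 2, -1).
v_1 = A·v_0 = (1, -3, 8).
v_2 = A·v_1 = (-7, -16, -38).

v_2 = (-7, -16, -38)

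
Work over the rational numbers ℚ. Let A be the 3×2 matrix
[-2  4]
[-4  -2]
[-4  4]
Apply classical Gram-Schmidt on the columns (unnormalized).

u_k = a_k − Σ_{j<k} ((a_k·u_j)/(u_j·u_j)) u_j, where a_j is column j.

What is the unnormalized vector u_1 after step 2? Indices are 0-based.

Step 1: u_0 = a_0 = (-2, -4, -4).
Step 2: u_1 = a_1 − (-4/9)·u_0 = (28/9, -34/9, 20/9).

u_1 = (28/9, -34/9, 20/9)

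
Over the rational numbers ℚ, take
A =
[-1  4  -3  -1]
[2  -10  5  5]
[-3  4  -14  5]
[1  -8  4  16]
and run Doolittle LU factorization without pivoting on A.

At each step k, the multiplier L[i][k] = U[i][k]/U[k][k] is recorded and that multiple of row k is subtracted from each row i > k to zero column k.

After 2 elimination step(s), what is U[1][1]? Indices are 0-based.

k=0: U[0][0]=-1
  eliminate (1,0): mult=-2, new row 1: (0, -2, -1, 3); set L[1][0]=-2
  eliminate (2,0): mult=3, new row 2: (0, -8, -5, 8); set L[2][0]=3
  eliminate (3,0): mult=-1, new row 3: (0, -4, 1, 15); set L[3][0]=-1
k=1: U[1][1]=-2
  eliminate (2,1): mult=4, new row 2: (0, 0, -1, -4); set L[2][1]=4
  eliminate (3,1): mult=2, new row 3: (0, 0, 3, 9); set L[3][1]=2

U[1][1] = -2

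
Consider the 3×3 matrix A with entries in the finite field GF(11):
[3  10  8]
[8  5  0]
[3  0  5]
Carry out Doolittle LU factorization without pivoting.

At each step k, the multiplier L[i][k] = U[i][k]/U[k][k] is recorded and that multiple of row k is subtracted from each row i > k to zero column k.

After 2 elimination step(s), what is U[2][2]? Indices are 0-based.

U[2][2] = 6

[col 0] pivot 3
  R1 -= 10*R0 → (0, 4, 8)  (L[1][0] := 10)
  R2 -= 1*R0 → (0, 1, 8)  (L[2][0] := 1)
[col 1] pivot 4
  R2 -= 3*R1 → (0, 0, 6)  (L[2][1] := 3)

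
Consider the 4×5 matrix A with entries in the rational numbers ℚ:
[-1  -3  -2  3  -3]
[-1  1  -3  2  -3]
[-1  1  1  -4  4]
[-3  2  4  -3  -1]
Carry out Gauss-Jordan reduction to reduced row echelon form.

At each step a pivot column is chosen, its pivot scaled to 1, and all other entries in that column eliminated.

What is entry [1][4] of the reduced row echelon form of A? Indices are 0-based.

M[1][4] = -37/79

step 1: normalize row 0 (÷-1) = (1, 3, 2, -3, 3)
  row 1: subtract -1×row0 = (0, 4, -1, -1, 0)
  row 2: subtract -1×row0 = (0, 4, 3, -7, 7)
  row 3: subtract -3×row0 = (0, 11, 10, -12, 8)
step 2: normalize row 1 (÷4) = (0, 1, -1/4, -1/4, 0)
  row 0: subtract 3×row1 = (1, 0, 11/4, -9/4, 3)
  row 2: subtract 4×row1 = (0, 0, 4, -6, 7)
  row 3: subtract 11×row1 = (0, 0, 51/4, -37/4, 8)
step 3: normalize row 2 (÷4) = (0, 0, 1, -3/2, 7/4)
  row 0: subtract 11/4×row2 = (1, 0, 0, 15/8, -29/16)
  row 1: subtract -1/4×row2 = (0, 1, 0, -5/8, 7/16)
  row 3: subtract 51/4×row2 = (0, 0, 0, 79/8, -229/16)
step 4: normalize row 3 (÷79/8) = (0, 0, 0, 1, -229/158)
  row 0: subtract 15/8×row3 = (1, 0, 0, 0, 143/158)
  row 1: subtract -5/8×row3 = (0, 1, 0, 0, -37/79)
  row 2: subtract -3/2×row3 = (0, 0, 1, 0, -67/158)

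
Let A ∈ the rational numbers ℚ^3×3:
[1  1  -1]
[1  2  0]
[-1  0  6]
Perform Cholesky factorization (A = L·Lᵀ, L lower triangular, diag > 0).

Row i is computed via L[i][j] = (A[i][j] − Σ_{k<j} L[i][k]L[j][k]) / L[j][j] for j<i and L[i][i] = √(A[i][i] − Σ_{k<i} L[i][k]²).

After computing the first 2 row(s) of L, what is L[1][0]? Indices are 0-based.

Step 1: L[0][0] = √(1) = 1.
  L[1][0] = (1) / L[0][0] = 1.
Step 2: L[1][1] = √(1) = 1.

L[1][0] = 1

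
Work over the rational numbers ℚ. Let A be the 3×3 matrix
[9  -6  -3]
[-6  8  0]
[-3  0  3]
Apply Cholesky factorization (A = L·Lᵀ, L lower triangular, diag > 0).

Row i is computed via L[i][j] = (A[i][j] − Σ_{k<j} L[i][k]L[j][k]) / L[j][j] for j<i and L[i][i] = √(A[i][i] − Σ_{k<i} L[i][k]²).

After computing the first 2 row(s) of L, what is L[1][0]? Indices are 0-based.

L[1][0] = -2

Step 1: L[0][0] = √(9) = 3.
  L[1][0] = (-6) / L[0][0] = -2.
Step 2: L[1][1] = √(4) = 2.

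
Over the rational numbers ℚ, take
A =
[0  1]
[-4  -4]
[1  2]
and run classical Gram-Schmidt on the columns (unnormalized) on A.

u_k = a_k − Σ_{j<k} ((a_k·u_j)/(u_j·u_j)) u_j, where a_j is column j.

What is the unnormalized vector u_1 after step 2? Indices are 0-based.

u_1 = (1, 4/17, 16/17)

Step 1: u_0 = a_0 = (0, -4, 1).
Step 2: u_1 = a_1 − (18/17)·u_0 = (1, 4/17, 16/17).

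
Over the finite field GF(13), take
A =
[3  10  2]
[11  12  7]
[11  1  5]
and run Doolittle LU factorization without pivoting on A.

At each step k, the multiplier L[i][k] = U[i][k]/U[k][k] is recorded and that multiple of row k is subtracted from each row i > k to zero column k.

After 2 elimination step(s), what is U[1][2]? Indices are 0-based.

U[1][2] = 4

[col 0] pivot 3
  R1 -= 8*R0 → (0, 10, 4)  (L[1][0] := 8)
  R2 -= 8*R0 → (0, 12, 2)  (L[2][0] := 8)
[col 1] pivot 10
  R2 -= 9*R1 → (0, 0, 5)  (L[2][1] := 9)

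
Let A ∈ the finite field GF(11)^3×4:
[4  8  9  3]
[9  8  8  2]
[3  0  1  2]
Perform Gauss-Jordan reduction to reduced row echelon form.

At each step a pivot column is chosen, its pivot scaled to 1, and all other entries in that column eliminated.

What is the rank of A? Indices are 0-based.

[1] R0 /= 4  ⇒  (1, 2, 5, 9)
     R1 -= 9·R0  ⇒  (0, 1, 7, 9)
     R2 -= 3·R0  ⇒  (0, 5, 8, 8)
[2] R1 /= 1  ⇒  (0, 1, 7, 9)
     R0 -= 2·R1  ⇒  (1, 0, 2, 2)
     R2 -= 5·R1  ⇒  (0, 0, 6, 7)
[3] R2 /= 6  ⇒  (0, 0, 1, 3)
     R0 -= 2·R2  ⇒  (1, 0, 0, 7)
     R1 -= 7·R2  ⇒  (0, 1, 0, 10)

rank = 3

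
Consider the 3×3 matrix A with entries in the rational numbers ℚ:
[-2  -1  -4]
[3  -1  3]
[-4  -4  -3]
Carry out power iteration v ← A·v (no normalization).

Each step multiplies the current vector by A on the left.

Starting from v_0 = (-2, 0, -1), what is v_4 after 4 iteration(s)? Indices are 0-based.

v_0 = (-2, 0, -1).
v_1 = A·v_0 = (8, -9, 11).
v_2 = A·v_1 = (-51, 66, -29).
v_3 = A·v_2 = (152, -306, 27).
v_4 = A·v_3 = (-106, 843, 535).

v_4 = (-106, 843, 535)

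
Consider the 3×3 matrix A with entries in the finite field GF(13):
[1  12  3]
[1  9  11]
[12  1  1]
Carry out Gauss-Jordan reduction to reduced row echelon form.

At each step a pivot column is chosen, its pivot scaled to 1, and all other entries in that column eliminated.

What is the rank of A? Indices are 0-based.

step 1: normalize row 0 (÷1) = (1, 12, 3)
  row 1: subtract 1×row0 = (0, 10, 8)
  row 2: subtract 12×row0 = (0, 0, 4)
step 2: normalize row 1 (÷10) = (0, 1, 6)
  row 0: subtract 12×row1 = (1, 0, 9)
step 3: normalize row 2 (÷4) = (0, 0, 1)
  row 0: subtract 9×row2 = (1, 0, 0)
  row 1: subtract 6×row2 = (0, 1, 0)

rank = 3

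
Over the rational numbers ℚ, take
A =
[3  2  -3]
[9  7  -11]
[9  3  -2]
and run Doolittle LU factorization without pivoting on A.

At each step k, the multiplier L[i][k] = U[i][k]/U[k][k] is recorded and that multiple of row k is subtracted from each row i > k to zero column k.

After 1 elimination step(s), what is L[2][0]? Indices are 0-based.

k=0: U[0][0]=3
  eliminate (1,0): mult=3, new row 1: (0, 1, -2); set L[1][0]=3
  eliminate (2,0): mult=3, new row 2: (0, -3, 7); set L[2][0]=3

L[2][0] = 3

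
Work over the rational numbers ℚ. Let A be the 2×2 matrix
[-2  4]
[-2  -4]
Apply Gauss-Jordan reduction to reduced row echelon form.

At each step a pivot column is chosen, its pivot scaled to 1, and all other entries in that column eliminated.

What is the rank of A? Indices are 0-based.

rank = 2

pivot(0,0)=-2: scale R0 → (1, -2)
  clear (1,0): R1 −= (-2)R0 → (0, -8)
pivot(1,1)=-8: scale R1 → (0, 1)
  clear (0,1): R0 −= (-2)R1 → (1, 0)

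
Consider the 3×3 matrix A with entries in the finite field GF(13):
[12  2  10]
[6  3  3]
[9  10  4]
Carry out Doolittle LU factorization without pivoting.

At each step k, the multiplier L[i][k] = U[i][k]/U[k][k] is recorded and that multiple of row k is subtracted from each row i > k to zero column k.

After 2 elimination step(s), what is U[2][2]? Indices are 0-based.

[col 0] pivot 12
  R1 -= 7*R0 → (0, 2, 11)  (L[1][0] := 7)
  R2 -= 4*R0 → (0, 2, 3)  (L[2][0] := 4)
[col 1] pivot 2
  R2 -= 1*R1 → (0, 0, 5)  (L[2][1] := 1)

U[2][2] = 5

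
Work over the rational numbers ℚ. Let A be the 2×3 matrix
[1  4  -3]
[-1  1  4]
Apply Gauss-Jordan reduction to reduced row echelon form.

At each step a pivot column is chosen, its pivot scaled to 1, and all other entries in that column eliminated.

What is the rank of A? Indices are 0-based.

step 1: normalize row 0 (÷1) = (1, 4, -3)
  row 1: subtract -1×row0 = (0, 5, 1)
step 2: normalize row 1 (÷5) = (0, 1, 1/5)
  row 0: subtract 4×row1 = (1, 0, -19/5)

rank = 2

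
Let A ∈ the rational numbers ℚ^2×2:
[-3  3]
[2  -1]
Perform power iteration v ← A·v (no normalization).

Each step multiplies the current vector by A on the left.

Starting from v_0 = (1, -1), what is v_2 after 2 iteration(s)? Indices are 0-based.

v_2 = (27, -15)

v_0 = (1, -1).
v_1 = A·v_0 = (-6, 3).
v_2 = A·v_1 = (27, -15).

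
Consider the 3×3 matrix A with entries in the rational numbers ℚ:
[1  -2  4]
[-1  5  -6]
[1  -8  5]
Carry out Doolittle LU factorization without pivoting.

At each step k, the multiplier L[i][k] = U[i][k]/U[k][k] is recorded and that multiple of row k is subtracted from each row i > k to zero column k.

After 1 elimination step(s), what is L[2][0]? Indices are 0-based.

Step 1: pivot at (0,0) is 1.
  row1 ← row1 − (-1)·row0  ⇒  L[1][0]=-1, U row1=(0, 3, -2)
  row2 ← row2 − (1)·row0  ⇒  L[2][0]=1, U row2=(0, -6, 1)

L[2][0] = 1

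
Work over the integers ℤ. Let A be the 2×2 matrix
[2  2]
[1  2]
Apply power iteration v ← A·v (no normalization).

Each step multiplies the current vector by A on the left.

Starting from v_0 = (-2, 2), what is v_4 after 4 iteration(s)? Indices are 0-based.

v_4 = (56, 40)

v_0 = (-2, 2).
v_1 = A·v_0 = (0, 2).
v_2 = A·v_1 = (4, 4).
v_3 = A·v_2 = (16, 12).
v_4 = A·v_3 = (56, 40).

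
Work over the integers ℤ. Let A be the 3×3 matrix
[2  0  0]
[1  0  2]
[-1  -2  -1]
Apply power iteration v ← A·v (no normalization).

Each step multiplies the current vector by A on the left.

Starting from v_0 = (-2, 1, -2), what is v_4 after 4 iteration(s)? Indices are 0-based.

v_4 = (-32, -28, -18)

v_0 = (-2, 1, -2).
v_1 = A·v_0 = (-4, -6, 2).
v_2 = A·v_1 = (-8, 0, 14).
v_3 = A·v_2 = (-16, 20, -6).
v_4 = A·v_3 = (-32, -28, -18).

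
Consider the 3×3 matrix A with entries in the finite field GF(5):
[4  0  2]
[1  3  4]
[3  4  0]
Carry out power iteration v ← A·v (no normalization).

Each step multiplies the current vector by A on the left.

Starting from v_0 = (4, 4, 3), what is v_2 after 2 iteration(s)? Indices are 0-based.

v_2 = (4, 3, 3)

v_0 = (4, 4, 3).
v_1 = A·v_0 = (2, 3, 3).
v_2 = A·v_1 = (4, 3, 3).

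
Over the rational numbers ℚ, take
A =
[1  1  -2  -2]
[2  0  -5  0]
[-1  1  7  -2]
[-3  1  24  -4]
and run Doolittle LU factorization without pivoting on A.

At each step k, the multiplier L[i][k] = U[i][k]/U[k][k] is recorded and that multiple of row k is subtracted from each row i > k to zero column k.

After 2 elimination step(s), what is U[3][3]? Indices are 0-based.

U[3][3] = -2

k=0: U[0][0]=1
  eliminate (1,0): mult=2, new row 1: (0, -2, -1, 4); set L[1][0]=2
  eliminate (2,0): mult=-1, new row 2: (0, 2, 5, -4); set L[2][0]=-1
  eliminate (3,0): mult=-3, new row 3: (0, 4, 18, -10); set L[3][0]=-3
k=1: U[1][1]=-2
  eliminate (2,1): mult=-1, new row 2: (0, 0, 4, 0); set L[2][1]=-1
  eliminate (3,1): mult=-2, new row 3: (0, 0, 16, -2); set L[3][1]=-2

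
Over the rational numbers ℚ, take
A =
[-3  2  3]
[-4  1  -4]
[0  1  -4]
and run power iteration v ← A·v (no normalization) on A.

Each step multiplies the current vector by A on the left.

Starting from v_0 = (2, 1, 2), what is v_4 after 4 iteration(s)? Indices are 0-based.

v_4 = (-439, -511, 369)

v_0 = (2, 1, 2).
v_1 = A·v_0 = (2, -15, -7).
v_2 = A·v_1 = (-57, 5, 13).
v_3 = A·v_2 = (220, 181, -47).
v_4 = A·v_3 = (-439, -511, 369).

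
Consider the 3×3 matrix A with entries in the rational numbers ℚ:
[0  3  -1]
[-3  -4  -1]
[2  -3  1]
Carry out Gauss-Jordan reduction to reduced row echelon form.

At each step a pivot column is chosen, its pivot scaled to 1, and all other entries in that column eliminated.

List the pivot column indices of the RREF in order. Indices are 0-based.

step 1: exchange rows 0,1
step 1: normalize row 0 (÷-3) = (1, 4/3, 1/3)
  row 2: subtract 2×row0 = (0, -17/3, 1/3)
step 2: normalize row 1 (÷3) = (0, 1, -1/3)
  row 0: subtract 4/3×row1 = (1, 0, 7/9)
  row 2: subtract -17/3×row1 = (0, 0, -14/9)
step 3: normalize row 2 (÷-14/9) = (0, 0, 1)
  row 0: subtract 7/9×row2 = (1, 0, 0)
  row 1: subtract -1/3×row2 = (0, 1, 0)

pivot columns: 0, 1, 2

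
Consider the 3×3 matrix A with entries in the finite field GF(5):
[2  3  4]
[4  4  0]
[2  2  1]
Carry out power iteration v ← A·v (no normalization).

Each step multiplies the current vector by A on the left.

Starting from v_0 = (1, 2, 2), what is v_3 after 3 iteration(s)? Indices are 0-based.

v_3 = (2, 3, 3)

v_0 = (1, 2, 2).
v_1 = A·v_0 = (1, 2, 3).
v_2 = A·v_1 = (0, 2, 4).
v_3 = A·v_2 = (2, 3, 3).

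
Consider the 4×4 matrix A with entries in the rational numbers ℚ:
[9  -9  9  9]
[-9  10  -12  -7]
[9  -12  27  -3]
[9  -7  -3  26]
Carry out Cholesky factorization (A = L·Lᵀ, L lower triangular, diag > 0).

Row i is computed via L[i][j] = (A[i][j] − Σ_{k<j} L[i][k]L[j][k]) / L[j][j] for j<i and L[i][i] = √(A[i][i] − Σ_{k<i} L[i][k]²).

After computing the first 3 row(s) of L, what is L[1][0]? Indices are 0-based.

L[1][0] = -3

Step 1: L[0][0] = √(9) = 3.
  L[1][0] = (-9) / L[0][0] = -3.
Step 2: L[1][1] = √(1) = 1.
  L[2][0] = (9) / L[0][0] = 3.
  L[2][1] = (-3) / L[1][1] = -3.
Step 3: L[2][2] = √(9) = 3.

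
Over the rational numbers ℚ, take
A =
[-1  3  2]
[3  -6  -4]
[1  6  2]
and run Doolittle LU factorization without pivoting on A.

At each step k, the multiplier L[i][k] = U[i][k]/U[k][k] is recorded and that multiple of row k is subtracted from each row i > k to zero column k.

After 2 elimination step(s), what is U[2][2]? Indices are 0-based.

[col 0] pivot -1
  R1 -= -3*R0 → (0, 3, 2)  (L[1][0] := -3)
  R2 -= -1*R0 → (0, 9, 4)  (L[2][0] := -1)
[col 1] pivot 3
  R2 -= 3*R1 → (0, 0, -2)  (L[2][1] := 3)

U[2][2] = -2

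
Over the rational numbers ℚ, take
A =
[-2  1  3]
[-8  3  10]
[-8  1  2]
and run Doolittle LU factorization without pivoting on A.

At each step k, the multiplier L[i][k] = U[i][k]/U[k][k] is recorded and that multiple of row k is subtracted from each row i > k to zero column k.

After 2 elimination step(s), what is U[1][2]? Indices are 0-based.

U[1][2] = -2

[col 0] pivot -2
  R1 -= 4*R0 → (0, -1, -2)  (L[1][0] := 4)
  R2 -= 4*R0 → (0, -3, -10)  (L[2][0] := 4)
[col 1] pivot -1
  R2 -= 3*R1 → (0, 0, -4)  (L[2][1] := 3)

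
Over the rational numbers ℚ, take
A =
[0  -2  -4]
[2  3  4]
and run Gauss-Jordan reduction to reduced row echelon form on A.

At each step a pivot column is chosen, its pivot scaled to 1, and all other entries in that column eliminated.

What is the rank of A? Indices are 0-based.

step 1: exchange rows 0,1
step 1: normalize row 0 (÷2) = (1, 3/2, 2)
step 2: normalize row 1 (÷-2) = (0, 1, 2)
  row 0: subtract 3/2×row1 = (1, 0, -1)

rank = 2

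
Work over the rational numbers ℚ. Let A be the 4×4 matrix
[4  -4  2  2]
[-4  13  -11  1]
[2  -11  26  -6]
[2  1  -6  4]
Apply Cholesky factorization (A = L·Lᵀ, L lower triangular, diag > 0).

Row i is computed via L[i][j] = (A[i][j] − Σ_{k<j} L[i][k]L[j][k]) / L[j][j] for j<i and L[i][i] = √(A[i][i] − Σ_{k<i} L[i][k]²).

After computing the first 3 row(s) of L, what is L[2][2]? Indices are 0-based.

Step 1: L[0][0] = √(4) = 2.
  L[1][0] = (-4) / L[0][0] = -2.
Step 2: L[1][1] = √(9) = 3.
  L[2][0] = (2) / L[0][0] = 1.
  L[2][1] = (-9) / L[1][1] = -3.
Step 3: L[2][2] = √(16) = 4.

L[2][2] = 4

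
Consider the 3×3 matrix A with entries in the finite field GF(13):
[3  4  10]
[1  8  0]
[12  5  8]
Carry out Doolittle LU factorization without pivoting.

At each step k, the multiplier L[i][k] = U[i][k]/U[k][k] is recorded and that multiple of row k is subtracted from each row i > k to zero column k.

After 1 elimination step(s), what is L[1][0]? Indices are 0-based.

Step 1: pivot at (0,0) is 3.
  row1 ← row1 − (9)·row0  ⇒  L[1][0]=9, U row1=(0, 11, 1)
  row2 ← row2 − (4)·row0  ⇒  L[2][0]=4, U row2=(0, 2, 7)

L[1][0] = 9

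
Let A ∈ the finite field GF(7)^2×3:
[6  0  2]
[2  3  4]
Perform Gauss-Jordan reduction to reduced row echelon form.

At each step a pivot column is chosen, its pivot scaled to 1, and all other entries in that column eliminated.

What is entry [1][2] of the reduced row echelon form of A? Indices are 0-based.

M[1][2] = 5

[1] R0 /= 6  ⇒  (1, 0, 5)
     R1 -= 2·R0  ⇒  (0, 3, 1)
[2] R1 /= 3  ⇒  (0, 1, 5)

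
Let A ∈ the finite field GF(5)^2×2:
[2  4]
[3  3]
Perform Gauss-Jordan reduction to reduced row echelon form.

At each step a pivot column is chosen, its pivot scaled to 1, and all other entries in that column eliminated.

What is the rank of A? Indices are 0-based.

step 1: normalize row 0 (÷2) = (1, 2)
  row 1: subtract 3×row0 = (0, 2)
step 2: normalize row 1 (÷2) = (0, 1)
  row 0: subtract 2×row1 = (1, 0)

rank = 2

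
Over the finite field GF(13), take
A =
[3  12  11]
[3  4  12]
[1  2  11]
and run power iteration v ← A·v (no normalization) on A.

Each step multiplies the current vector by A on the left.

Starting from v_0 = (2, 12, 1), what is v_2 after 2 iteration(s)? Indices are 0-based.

v_2 = (5, 8, 11)

v_0 = (2, 12, 1).
v_1 = A·v_0 = (5, 1, 11).
v_2 = A·v_1 = (5, 8, 11).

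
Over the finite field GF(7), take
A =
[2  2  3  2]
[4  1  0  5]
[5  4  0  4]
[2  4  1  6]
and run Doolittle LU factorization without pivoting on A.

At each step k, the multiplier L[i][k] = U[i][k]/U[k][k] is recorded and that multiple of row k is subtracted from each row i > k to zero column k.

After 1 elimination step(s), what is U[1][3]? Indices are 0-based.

U[1][3] = 1

Step 1: pivot at (0,0) is 2.
  row1 ← row1 − (2)·row0  ⇒  L[1][0]=2, U row1=(0, 4, 1, 1)
  row2 ← row2 − (6)·row0  ⇒  L[2][0]=6, U row2=(0, 6, 3, 6)
  row3 ← row3 − (1)·row0  ⇒  L[3][0]=1, U row3=(0, 2, 5, 4)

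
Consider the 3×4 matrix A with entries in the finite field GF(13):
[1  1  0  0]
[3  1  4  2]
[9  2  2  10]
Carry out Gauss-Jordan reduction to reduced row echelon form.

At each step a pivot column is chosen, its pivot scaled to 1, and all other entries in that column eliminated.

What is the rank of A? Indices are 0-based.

rank = 3

[1] R0 /= 1  ⇒  (1, 1, 0, 0)
     R1 -= 3·R0  ⇒  (0, 11, 4, 2)
     R2 -= 9·R0  ⇒  (0, 6, 2, 10)
[2] R1 /= 11  ⇒  (0, 1, 11, 12)
     R0 -= 1·R1  ⇒  (1, 0, 2, 1)
     R2 -= 6·R1  ⇒  (0, 0, 1, 3)
[3] R2 /= 1  ⇒  (0, 0, 1, 3)
     R0 -= 2·R2  ⇒  (1, 0, 0, 8)
     R1 -= 11·R2  ⇒  (0, 1, 0, 5)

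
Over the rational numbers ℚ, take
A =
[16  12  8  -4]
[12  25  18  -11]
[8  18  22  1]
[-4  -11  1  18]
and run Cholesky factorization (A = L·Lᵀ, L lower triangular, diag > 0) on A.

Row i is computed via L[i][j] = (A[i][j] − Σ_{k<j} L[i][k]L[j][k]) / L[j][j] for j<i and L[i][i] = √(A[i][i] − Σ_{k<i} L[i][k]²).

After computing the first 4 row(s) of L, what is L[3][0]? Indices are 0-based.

L[3][0] = -1

Step 1: L[0][0] = √(16) = 4.
  L[1][0] = (12) / L[0][0] = 3.
Step 2: L[1][1] = √(16) = 4.
  L[2][0] = (8) / L[0][0] = 2.
  L[2][1] = (12) / L[1][1] = 3.
Step 3: L[2][2] = √(9) = 3.
  L[3][0] = (-4) / L[0][0] = -1.
  L[3][1] = (-8) / L[1][1] = -2.
  L[3][2] = (9) / L[2][2] = 3.
Step 4: L[3][3] = √(4) = 2.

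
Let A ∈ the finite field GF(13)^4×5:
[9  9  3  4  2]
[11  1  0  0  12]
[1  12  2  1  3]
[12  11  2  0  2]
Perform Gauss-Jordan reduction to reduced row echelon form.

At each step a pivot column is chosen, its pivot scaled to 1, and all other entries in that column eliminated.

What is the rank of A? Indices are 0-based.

rank = 4

pivot(0,0)=9: scale R0 → (1, 1, 9, 12, 6)
  clear (1,0): R1 −= (11)R0 → (0, 3, 5, 11, 11)
  clear (2,0): R2 −= (1)R0 → (0, 11, 6, 2, 10)
  clear (3,0): R3 −= (12)R0 → (0, 12, 11, 12, 8)
pivot(1,1)=3: scale R1 → (0, 1, 6, 8, 8)
  clear (0,1): R0 −= (1)R1 → (1, 0, 3, 4, 11)
  clear (2,1): R2 −= (11)R1 → (0, 0, 5, 5, 0)
  clear (3,1): R3 −= (12)R1 → (0, 0, 4, 7, 3)
pivot(2,2)=5: scale R2 → (0, 0, 1, 1, 0)
  clear (0,2): R0 −= (3)R2 → (1, 0, 0, 1, 11)
  clear (1,2): R1 −= (6)R2 → (0, 1, 0, 2, 8)
  clear (3,2): R3 −= (4)R2 → (0, 0, 0, 3, 3)
pivot(3,3)=3: scale R3 → (0, 0, 0, 1, 1)
  clear (0,3): R0 −= (1)R3 → (1, 0, 0, 0, 10)
  clear (1,3): R1 −= (2)R3 → (0, 1, 0, 0, 6)
  clear (2,3): R2 −= (1)R3 → (0, 0, 1, 0, 12)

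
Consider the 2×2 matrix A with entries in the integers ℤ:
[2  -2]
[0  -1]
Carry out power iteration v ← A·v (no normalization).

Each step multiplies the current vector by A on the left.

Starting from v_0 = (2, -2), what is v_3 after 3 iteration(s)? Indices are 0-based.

v_3 = (28, 2)

v_0 = (2, -2).
v_1 = A·v_0 = (8, 2).
v_2 = A·v_1 = (12, -2).
v_3 = A·v_2 = (28, 2).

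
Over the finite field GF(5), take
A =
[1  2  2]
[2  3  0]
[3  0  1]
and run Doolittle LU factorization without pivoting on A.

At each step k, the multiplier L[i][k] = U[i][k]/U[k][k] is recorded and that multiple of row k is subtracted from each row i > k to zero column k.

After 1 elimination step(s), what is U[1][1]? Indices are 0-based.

U[1][1] = 4

k=0: U[0][0]=1
  eliminate (1,0): mult=2, new row 1: (0, 4, 1); set L[1][0]=2
  eliminate (2,0): mult=3, new row 2: (0, 4, 0); set L[2][0]=3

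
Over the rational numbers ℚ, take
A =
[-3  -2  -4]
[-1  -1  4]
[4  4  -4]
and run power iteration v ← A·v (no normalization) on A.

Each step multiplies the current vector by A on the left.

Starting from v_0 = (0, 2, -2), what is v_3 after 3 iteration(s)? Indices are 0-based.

v_3 = (380, -366, 408)

v_0 = (0, 2, -2).
v_1 = A·v_0 = (4, -10, 16).
v_2 = A·v_1 = (-56, 70, -88).
v_3 = A·v_2 = (380, -366, 408).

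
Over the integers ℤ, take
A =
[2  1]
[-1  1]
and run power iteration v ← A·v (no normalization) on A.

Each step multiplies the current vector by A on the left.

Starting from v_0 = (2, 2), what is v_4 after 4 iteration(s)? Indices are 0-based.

v_0 = (2, 2).
v_1 = A·v_0 = (6, 0).
v_2 = A·v_1 = (12, -6).
v_3 = A·v_2 = (18, -18).
v_4 = A·v_3 = (18, -36).

v_4 = (18, -36)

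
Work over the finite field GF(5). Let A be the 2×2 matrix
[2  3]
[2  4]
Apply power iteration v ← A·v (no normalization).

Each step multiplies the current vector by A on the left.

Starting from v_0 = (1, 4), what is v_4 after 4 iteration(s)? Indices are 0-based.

v_4 = (0, 4)

v_0 = (1, 4).
v_1 = A·v_0 = (4, 3).
v_2 = A·v_1 = (2, 0).
v_3 = A·v_2 = (4, 4).
v_4 = A·v_3 = (0, 4).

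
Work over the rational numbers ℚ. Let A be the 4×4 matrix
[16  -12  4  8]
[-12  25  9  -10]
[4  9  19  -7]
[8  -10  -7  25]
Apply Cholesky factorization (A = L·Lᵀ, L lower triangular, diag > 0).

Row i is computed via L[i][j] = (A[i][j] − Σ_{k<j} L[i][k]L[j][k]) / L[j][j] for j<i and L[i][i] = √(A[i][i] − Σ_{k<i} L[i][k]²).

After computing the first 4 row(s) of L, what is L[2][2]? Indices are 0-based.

L[2][2] = 3

Step 1: L[0][0] = √(16) = 4.
  L[1][0] = (-12) / L[0][0] = -3.
Step 2: L[1][1] = √(16) = 4.
  L[2][0] = (4) / L[0][0] = 1.
  L[2][1] = (12) / L[1][1] = 3.
Step 3: L[2][2] = √(9) = 3.
  L[3][0] = (8) / L[0][0] = 2.
  L[3][1] = (-4) / L[1][1] = -1.
  L[3][2] = (-6) / L[2][2] = -2.
Step 4: L[3][3] = √(16) = 4.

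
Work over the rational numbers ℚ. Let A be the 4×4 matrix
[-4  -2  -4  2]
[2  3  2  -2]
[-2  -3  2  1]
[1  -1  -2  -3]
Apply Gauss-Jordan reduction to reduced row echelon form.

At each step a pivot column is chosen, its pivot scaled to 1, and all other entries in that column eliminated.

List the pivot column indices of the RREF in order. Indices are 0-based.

pivot(0,0)=-4: scale R0 → (1, 1/2, 1, -1/2)
  clear (1,0): R1 −= (2)R0 → (0, 2, 0, -1)
  clear (2,0): R2 −= (-2)R0 → (0, -2, 4, 0)
  clear (3,0): R3 −= (1)R0 → (0, -3/2, -3, -5/2)
pivot(1,1)=2: scale R1 → (0, 1, 0, -1/2)
  clear (0,1): R0 −= (1/2)R1 → (1, 0, 1, -1/4)
  clear (2,1): R2 −= (-2)R1 → (0, 0, 4, -1)
  clear (3,1): R3 −= (-3/2)R1 → (0, 0, -3, -13/4)
pivot(2,2)=4: scale R2 → (0, 0, 1, -1/4)
  clear (0,2): R0 −= (1)R2 → (1, 0, 0, 0)
  clear (3,2): R3 −= (-3)R2 → (0, 0, 0, -4)
pivot(3,3)=-4: scale R3 → (0, 0, 0, 1)
  clear (1,3): R1 −= (-1/2)R3 → (0, 1, 0, 0)
  clear (2,3): R2 −= (-1/4)R3 → (0, 0, 1, 0)

pivot columns: 0, 1, 2, 3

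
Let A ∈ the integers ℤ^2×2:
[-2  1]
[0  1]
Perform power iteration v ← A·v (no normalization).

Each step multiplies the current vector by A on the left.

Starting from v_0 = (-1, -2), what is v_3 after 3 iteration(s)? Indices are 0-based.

v_3 = (2, -2)

v_0 = (-1, -2).
v_1 = A·v_0 = (0, -2).
v_2 = A·v_1 = (-2, -2).
v_3 = A·v_2 = (2, -2).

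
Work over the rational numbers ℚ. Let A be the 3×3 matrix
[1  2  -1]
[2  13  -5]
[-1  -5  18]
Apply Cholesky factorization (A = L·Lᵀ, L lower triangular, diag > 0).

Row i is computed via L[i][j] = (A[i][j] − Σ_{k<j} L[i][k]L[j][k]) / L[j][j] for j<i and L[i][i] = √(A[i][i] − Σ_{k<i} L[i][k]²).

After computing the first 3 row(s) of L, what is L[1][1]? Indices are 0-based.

L[1][1] = 3

Step 1: L[0][0] = √(1) = 1.
  L[1][0] = (2) / L[0][0] = 2.
Step 2: L[1][1] = √(9) = 3.
  L[2][0] = (-1) / L[0][0] = -1.
  L[2][1] = (-3) / L[1][1] = -1.
Step 3: L[2][2] = √(16) = 4.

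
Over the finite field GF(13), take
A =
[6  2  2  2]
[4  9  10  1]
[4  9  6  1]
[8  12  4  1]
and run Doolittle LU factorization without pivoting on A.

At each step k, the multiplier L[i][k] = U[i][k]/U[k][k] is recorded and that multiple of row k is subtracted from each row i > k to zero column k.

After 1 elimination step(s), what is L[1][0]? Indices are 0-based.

[col 0] pivot 6
  R1 -= 5*R0 → (0, 12, 0, 4)  (L[1][0] := 5)
  R2 -= 5*R0 → (0, 12, 9, 4)  (L[2][0] := 5)
  R3 -= 10*R0 → (0, 5, 10, 7)  (L[3][0] := 10)

L[1][0] = 5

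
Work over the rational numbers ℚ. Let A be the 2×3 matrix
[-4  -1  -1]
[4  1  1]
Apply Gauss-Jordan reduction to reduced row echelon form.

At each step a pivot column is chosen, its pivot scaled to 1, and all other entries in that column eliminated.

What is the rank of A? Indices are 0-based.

rank = 1

pivot(0,0)=-4: scale R0 → (1, 1/4, 1/4)
  clear (1,0): R1 −= (4)R0 → (0, 0, 0)
col 1: no nonzero at/below row 1; advance.
col 2: no nonzero at/below row 1; advance.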